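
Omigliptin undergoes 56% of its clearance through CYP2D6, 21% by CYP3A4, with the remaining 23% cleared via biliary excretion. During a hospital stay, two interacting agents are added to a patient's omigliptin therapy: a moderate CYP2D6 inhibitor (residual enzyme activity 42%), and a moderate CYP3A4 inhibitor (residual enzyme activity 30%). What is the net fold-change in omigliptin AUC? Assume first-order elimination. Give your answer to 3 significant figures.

1.89

The CYP2D6 pathway (56% of clearance) is reduced to 0.42× activity: 0.56 × 0.42 = 0.2352.
The CYP3A4 pathway (21% of clearance) is reduced to 0.3× activity: 0.21 × 0.3 = 0.063.
The remaining 23% of clearance is unaffected.
CL_new/CL_old = 0.2352 + 0.063 + 0.23 = 0.5282.
Because AUC varies inversely with clearance, the combined effect is 1 / 0.5282 = 1.89.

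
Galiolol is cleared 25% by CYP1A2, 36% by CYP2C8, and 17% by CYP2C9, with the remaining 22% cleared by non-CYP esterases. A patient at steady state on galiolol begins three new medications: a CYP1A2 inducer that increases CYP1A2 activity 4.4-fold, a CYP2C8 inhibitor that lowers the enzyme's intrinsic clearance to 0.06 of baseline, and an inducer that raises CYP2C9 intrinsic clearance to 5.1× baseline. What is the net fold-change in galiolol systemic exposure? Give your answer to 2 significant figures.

0.45

The CYP1A2 pathway (25% of clearance) increases to 4.4× activity: 0.25 × 4.4 = 1.1.
The CYP2C8 pathway (36% of clearance) drops to 0.06× activity: 0.36 × 0.06 = 0.0216.
The CYP2C9 pathway (17% of clearance) is boosted to 5.1× activity: 0.17 × 5.1 = 0.867.
Non-CYP routes (22%) are unchanged.
New clearance relative to baseline: 1.1 + 0.0216 + 0.867 + 0.22 = 2.2086.
Net systemic exposure ratio = 1 / 2.2086 = 0.45.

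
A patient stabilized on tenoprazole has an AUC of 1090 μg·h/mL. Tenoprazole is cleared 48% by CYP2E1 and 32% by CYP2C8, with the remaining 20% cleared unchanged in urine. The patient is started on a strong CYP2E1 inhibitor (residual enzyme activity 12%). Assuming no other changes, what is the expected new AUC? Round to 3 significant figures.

1.89 × 10³ μg·h/mL

CYP2E1: 0.48 × 0.12 = 0.0576
CYP2C8: 0.32 (unchanged)
Other: 0.2 (unchanged)
Relative clearance = 0.0576 + 0.32 + 0.2 = 0.5776.
AUC ∝ 1/CL, so new value = 1090 / 0.5776 = 1.89 × 10³ μg·h/mL.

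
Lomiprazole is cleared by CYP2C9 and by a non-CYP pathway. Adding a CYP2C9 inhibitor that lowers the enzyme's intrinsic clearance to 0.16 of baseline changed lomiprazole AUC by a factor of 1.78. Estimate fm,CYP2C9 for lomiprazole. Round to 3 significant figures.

0.522

CL'/CL = 1 / 1.78 = 0.5618
0.16·fm + (1 − fm) = 0.5618
fm = (0.5618 − 1) / (0.16 − 1) = 0.522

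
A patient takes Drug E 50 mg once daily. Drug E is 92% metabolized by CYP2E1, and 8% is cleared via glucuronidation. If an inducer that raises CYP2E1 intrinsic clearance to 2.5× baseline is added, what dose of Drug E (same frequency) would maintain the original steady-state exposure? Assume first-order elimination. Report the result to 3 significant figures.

119 mg

The CYP2E1 pathway (92% of clearance) increases to 2.5× activity: 0.92 × 2.5 = 2.3.
Non-CYP routes (8%) are unchanged.
New clearance relative to baseline: 2.3 + 0.08 = 2.38.
To maintain the same steady-state level, dose must scale with clearance: new dose = 50 × 2.38 = 119 mg.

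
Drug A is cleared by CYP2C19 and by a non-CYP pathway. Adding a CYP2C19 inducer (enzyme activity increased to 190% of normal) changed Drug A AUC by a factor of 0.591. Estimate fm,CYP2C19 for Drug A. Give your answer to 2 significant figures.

CL'/CL = 1 / 0.591 = 1.692
1.9·fm + (1 − fm) = 1.692
fm = (1.692 − 1) / (1.9 − 1) = 0.77

0.77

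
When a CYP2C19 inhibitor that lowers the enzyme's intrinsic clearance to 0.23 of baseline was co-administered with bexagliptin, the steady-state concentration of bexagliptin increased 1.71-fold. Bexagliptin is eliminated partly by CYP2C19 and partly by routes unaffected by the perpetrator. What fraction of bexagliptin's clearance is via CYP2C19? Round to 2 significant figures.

Let fm be the CYP2C19 fraction. New clearance relative to baseline = fm × 0.23 + (1 − fm).
Steady-state concentration ratio = 1 / (new CL fraction), so new CL fraction = 1 / 1.71 = 0.5848.
fm × 0.23 + 1 − fm = 0.5848  ⇒  fm × (0.23 − 1) = −0.4152  ⇒  fm = 0.54.

0.54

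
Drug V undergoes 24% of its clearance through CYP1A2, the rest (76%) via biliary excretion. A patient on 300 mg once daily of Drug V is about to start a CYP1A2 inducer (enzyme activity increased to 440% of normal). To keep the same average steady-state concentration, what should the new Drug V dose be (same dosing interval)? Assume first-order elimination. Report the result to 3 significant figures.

CYP1A2: 0.24 × 4.4 = 1.056
Other: 0.76 (unchanged)
New clearance relative to baseline: 1.056 + 0.76 = 1.816.
Css,avg = (dose rate)/CL, so holding Css fixed requires dose ∝ CL: 300 × 1.816 = 545 mg.

545 mg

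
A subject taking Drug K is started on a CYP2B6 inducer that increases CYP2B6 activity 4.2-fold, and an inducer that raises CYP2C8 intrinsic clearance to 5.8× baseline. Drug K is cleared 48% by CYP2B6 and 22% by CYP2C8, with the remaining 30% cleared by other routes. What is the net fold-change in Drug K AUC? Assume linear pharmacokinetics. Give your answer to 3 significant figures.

CYP2B6: 0.48 × 4.2 = 2.016
CYP2C8: 0.22 × 5.8 = 1.276
Other: 0.3 (unchanged)
Relative clearance = 2.016 + 1.276 + 0.3 = 3.592.
Because AUC varies inversely with clearance, the combined effect is 1 / 3.592 = 0.278.

0.278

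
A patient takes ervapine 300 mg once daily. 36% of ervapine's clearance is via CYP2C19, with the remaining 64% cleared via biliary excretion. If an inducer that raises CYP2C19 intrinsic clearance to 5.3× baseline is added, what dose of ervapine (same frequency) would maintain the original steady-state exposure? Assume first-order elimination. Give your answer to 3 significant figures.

764 mg

The CYP2C19 pathway (36% of clearance) is boosted to 5.3× activity: 0.36 × 5.3 = 1.908.
Non-CYP routes (64%) are unchanged.
Relative clearance = 1.908 + 0.64 = 2.548.
Exposure is unchanged when dose changes in proportion to clearance. New dose = 300 mg × 2.548 = 764 mg.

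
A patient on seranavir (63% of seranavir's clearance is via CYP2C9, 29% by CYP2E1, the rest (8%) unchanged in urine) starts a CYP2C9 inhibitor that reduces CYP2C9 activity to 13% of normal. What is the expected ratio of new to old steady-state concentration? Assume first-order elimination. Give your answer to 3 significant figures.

CYP2C9: 0.63 × 0.13 = 0.0819
CYP2E1: 0.29 (unchanged)
Other: 0.08 (unchanged)
New clearance relative to baseline: 0.0819 + 0.29 + 0.08 = 0.4519.
Steady-state concentration is inversely proportional to clearance, so the fold-change is 1 / 0.4519 = 2.21.

2.21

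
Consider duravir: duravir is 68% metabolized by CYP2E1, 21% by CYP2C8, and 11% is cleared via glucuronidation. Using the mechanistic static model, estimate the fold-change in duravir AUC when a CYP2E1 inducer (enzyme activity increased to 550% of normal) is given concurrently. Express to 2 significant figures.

0.25

The CYP2E1 pathway (68% of clearance) is boosted to 5.5× activity: 0.68 × 5.5 = 3.74.
CYP2C8 (21%) and the residual 11% are unaffected.
New clearance relative to baseline: 3.74 + 0.21 + 0.11 = 4.06.
AUC is inversely proportional to clearance, so the fold-change is 1 / 4.06 = 0.25.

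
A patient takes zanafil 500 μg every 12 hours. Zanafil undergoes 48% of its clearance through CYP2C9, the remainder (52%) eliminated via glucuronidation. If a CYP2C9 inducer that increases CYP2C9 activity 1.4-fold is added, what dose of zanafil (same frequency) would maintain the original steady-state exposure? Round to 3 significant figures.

The CYP2C9 pathway (48% of clearance) is boosted to 1.4× activity: 0.48 × 1.4 = 0.672.
Non-CYP routes (52%) are unchanged.
New clearance relative to baseline: 0.672 + 0.52 = 1.192.
To maintain the same steady-state level, dose must scale with clearance: new dose = 500 × 1.192 = 596 μg.

596 μg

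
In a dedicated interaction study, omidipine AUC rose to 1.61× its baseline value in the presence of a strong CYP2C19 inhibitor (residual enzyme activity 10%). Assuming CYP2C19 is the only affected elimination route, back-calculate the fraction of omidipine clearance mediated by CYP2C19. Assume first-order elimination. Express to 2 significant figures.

CL'/CL = 1 / 1.61 = 0.6211
0.1·fm + (1 − fm) = 0.6211
fm = (0.6211 − 1) / (0.1 − 1) = 0.42

0.42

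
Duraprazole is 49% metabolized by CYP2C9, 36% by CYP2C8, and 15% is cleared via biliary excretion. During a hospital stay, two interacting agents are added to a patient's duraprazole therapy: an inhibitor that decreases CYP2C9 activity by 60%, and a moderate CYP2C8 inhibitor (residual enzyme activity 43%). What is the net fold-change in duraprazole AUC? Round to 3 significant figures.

2.00

The CYP2C9 pathway (49% of clearance) drops to 0.4× activity: 0.49 × 0.4 = 0.196.
The CYP2C8 pathway (36% of clearance) falls to 0.43× activity: 0.36 × 0.43 = 0.1548.
Non-CYP routes (15%) are unchanged.
CL_new/CL_old = 0.196 + 0.1548 + 0.15 = 0.5008.
AUC ∝ 1/CL: fold-change = 1 / 0.5008 = 2.00.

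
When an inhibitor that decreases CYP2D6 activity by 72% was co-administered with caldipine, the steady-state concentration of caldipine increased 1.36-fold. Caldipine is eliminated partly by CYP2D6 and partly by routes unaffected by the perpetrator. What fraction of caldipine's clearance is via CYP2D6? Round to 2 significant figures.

CL'/CL = 1 / 1.36 = 0.7353
0.28·fm + (1 − fm) = 0.7353
fm = (0.7353 − 1) / (0.28 − 1) = 0.37

0.37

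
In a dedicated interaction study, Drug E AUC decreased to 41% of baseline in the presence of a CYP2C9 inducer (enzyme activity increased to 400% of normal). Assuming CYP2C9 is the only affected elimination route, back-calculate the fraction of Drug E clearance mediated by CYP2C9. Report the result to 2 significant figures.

0.48

Let fm be the CYP2C9 fraction. New clearance relative to baseline = fm × 4 + (1 − fm).
AUC ratio = 1 / (new CL fraction), so new CL fraction = 1 / 0.410 = 2.439.
fm × 4 + 1 − fm = 2.439  ⇒  fm × (4 − 1) = 1.439  ⇒  fm = 0.48.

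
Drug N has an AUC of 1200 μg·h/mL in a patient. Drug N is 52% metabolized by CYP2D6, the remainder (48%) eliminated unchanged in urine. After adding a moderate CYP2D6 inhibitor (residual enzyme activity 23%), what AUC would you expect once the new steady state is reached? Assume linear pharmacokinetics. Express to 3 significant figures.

The CYP2D6 pathway (52% of clearance) falls to 0.23× activity: 0.52 × 0.23 = 0.1196.
Non-CYP routes (48%) are unchanged.
Relative clearance = 0.1196 + 0.48 = 0.5996.
New AUC = baseline ÷ relative clearance = 1200 / 0.5996 = 2.00 × 10³ μg·h/mL.

2.00 × 10³ μg·h/mL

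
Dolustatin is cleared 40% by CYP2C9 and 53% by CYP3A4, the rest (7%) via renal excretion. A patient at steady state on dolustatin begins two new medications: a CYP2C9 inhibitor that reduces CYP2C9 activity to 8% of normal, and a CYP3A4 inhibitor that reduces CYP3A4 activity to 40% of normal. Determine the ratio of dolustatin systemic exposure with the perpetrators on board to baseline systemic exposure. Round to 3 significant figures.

The CYP2C9 pathway (40% of clearance) is reduced to 0.08× activity: 0.4 × 0.08 = 0.032.
The CYP3A4 pathway (53% of clearance) drops to 0.4× activity: 0.53 × 0.4 = 0.212.
Non-CYP routes (7%) are unchanged.
CL_new/CL_old = 0.032 + 0.212 + 0.07 = 0.314.
Systemic exposure ∝ 1/CL: fold-change = 1 / 0.314 = 3.18.

3.18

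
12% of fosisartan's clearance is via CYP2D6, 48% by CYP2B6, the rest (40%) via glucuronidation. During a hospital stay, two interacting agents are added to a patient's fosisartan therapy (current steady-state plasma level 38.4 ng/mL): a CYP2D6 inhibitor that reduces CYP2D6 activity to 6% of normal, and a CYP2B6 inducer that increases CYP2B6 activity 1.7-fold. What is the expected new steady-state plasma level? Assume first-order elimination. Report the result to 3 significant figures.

CYP2D6: 0.12 × 0.06 = 0.0072
CYP2B6: 0.48 × 1.7 = 0.816
Other: 0.4 (unchanged)
CL_new/CL_old = 0.0072 + 0.816 + 0.4 = 1.2232.
Steady-state plasma level ∝ 1/CL: new value = 38.4 / 1.2232 = 31.4 ng/mL.

31.4 ng/mL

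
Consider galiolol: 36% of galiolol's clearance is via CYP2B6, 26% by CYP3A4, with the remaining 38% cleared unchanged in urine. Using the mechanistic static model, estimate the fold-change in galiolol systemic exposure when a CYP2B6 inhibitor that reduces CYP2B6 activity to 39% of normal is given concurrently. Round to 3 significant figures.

The CYP2B6 pathway (36% of clearance) falls to 0.39× activity: 0.36 × 0.39 = 0.1404.
CYP3A4 (26%) and the residual 38% are unaffected.
CL_new/CL_old = 0.1404 + 0.26 + 0.38 = 0.7804.
Since systemic exposure ∝ 1/CL, the ratio is 1 / 0.7804 = 1.28.

1.28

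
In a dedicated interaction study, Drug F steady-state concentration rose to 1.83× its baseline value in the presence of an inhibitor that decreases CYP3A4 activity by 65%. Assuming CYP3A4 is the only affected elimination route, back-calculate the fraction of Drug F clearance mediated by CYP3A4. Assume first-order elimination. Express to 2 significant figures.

Let fm be the CYP3A4 fraction. New clearance relative to baseline = fm × 0.35 + (1 − fm).
Steady-state concentration ratio = 1 / (new CL fraction), so new CL fraction = 1 / 1.83 = 0.5464.
fm × 0.35 + 1 − fm = 0.5464  ⇒  fm × (0.35 − 1) = −0.4536  ⇒  fm = 0.70.

0.70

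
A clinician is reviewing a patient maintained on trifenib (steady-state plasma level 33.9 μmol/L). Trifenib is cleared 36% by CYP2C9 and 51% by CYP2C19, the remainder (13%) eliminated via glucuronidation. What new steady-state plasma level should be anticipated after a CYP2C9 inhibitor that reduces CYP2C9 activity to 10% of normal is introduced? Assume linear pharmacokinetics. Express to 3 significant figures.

The CYP2C9 pathway (36% of clearance) drops to 0.1× activity: 0.36 × 0.1 = 0.036.
CYP2C19 (51%) and the residual 13% are unaffected.
Relative clearance = 0.036 + 0.51 + 0.13 = 0.676.
Steady-state plasma level ∝ 1/CL, so new value = 33.9 / 0.676 = 50.1 μmol/L.

50.1 μmol/L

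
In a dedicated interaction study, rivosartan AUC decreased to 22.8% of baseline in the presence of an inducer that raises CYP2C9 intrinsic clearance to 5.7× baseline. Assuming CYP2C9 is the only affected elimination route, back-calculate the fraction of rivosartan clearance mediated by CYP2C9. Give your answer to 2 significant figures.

Let x = fm,CYP2C9. Because AUC ∝ 1/CL, relative clearance rose to 1/0.228 = 4.386.
Setting x·5.7 + (1 − x) = 4.386 and solving: x = (4.386 − 1)/(5.7 − 1) = 0.72.

0.72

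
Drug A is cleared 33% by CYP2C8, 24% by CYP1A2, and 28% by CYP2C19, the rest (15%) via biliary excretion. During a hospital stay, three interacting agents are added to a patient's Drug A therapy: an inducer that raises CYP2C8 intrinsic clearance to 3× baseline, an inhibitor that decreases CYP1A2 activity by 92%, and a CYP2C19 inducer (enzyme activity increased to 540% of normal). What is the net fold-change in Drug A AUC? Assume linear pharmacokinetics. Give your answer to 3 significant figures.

0.374

The CYP2C8 pathway (33% of clearance) rises to 3× activity: 0.33 × 3 = 0.99.
The CYP1A2 pathway (24% of clearance) is reduced to 0.08× activity: 0.24 × 0.08 = 0.0192.
The CYP2C19 pathway (28% of clearance) rises to 5.4× activity: 0.28 × 5.4 = 1.512.
Non-CYP routes (15%) are unchanged.
CL_new/CL_old = 0.99 + 0.0192 + 1.512 + 0.15 = 2.6712.
AUC ∝ 1/CL: fold-change = 1 / 2.6712 = 0.374.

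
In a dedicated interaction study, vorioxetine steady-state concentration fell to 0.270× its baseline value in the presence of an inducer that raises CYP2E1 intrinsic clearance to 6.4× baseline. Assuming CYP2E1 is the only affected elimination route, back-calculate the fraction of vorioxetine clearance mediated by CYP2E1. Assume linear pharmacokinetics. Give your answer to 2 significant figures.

0.50

CL'/CL = 1 / 0.270 = 3.704
6.4·fm + (1 − fm) = 3.704
fm = (3.704 − 1) / (6.4 − 1) = 0.50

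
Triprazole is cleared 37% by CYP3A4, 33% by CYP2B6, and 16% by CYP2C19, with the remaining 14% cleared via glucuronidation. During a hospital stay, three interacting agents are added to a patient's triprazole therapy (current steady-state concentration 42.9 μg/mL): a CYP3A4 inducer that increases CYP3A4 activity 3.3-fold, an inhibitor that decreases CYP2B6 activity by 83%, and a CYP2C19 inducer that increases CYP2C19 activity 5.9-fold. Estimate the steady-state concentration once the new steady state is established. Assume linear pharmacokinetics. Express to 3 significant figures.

18.2 μg/mL

The CYP3A4 pathway (37% of clearance) is boosted to 3.3× activity: 0.37 × 3.3 = 1.221.
The CYP2B6 pathway (33% of clearance) falls to 0.17× activity: 0.33 × 0.17 = 0.0561.
The CYP2C19 pathway (16% of clearance) is boosted to 5.9× activity: 0.16 × 5.9 = 0.944.
Non-CYP routes (14%) are unchanged.
New clearance relative to baseline: 1.221 + 0.0561 + 0.944 + 0.14 = 2.3611.
New steady-state concentration = 42.9 / 2.3611 = 18.2 μg/mL (concentration scales inversely with clearance).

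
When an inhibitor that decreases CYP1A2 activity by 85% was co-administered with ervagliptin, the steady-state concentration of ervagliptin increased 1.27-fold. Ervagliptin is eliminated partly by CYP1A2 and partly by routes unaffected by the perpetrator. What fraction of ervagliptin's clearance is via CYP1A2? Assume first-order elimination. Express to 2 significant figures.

Let x = fm,CYP1A2. Because steady-state concentration ∝ 1/CL, relative clearance fell to 1/1.27 = 0.7874.
Setting x·0.15 + (1 − x) = 0.7874 and solving: x = (0.7874 − 1)/(0.15 − 1) = 0.25.

0.25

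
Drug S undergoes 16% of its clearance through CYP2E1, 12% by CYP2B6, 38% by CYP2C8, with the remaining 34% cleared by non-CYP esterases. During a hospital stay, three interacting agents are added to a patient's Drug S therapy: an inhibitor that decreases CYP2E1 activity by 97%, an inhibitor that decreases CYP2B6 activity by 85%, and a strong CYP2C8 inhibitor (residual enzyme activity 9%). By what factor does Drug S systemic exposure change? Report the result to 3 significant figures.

The CYP2E1 pathway (16% of clearance) falls to 0.03× activity: 0.16 × 0.03 = 0.0048.
The CYP2B6 pathway (12% of clearance) falls to 0.15× activity: 0.12 × 0.15 = 0.018.
The CYP2C8 pathway (38% of clearance) is reduced to 0.09× activity: 0.38 × 0.09 = 0.0342.
The remaining 34% of clearance is unaffected.
CL_new/CL_old = 0.0048 + 0.018 + 0.0342 + 0.34 = 0.397.
Systemic exposure ∝ 1/CL: fold-change = 1 / 0.397 = 2.52.

2.52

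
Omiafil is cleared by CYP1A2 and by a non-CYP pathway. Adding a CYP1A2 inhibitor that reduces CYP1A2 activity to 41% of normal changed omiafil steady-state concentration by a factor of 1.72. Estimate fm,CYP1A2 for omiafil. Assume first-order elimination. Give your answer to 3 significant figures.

0.709

Call the CYP1A2 fraction fm. After the interaction, CL_new/CL_old = fm × 0.41 + (1 − fm).
Steady-state concentration ratio = 1 / (new CL fraction), so new CL fraction = 1 / 1.72 = 0.5814.
fm × 0.41 + 1 − fm = 0.5814  ⇒  fm × (0.41 − 1) = −0.4186  ⇒  fm = 0.709.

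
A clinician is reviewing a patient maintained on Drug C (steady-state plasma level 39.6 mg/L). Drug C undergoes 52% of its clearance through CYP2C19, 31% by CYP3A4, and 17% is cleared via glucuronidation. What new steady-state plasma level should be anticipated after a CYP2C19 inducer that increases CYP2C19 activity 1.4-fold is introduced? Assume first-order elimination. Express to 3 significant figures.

CYP2C19: 0.52 × 1.4 = 0.728
CYP3A4: 0.31 (unchanged)
Other: 0.17 (unchanged)
CL_new/CL_old = 0.728 + 0.31 + 0.17 = 1.208.
Steady-state plasma level ∝ 1/CL, so new value = 39.6 / 1.208 = 32.8 mg/L.

32.8 mg/L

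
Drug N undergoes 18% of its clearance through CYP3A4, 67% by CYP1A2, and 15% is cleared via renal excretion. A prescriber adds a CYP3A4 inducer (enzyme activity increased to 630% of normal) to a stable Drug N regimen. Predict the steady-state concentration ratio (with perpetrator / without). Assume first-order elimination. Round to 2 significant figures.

0.51

The CYP3A4 pathway (18% of clearance) rises to 6.3× activity: 0.18 × 6.3 = 1.134.
CYP1A2 (67%) and the residual 15% are unaffected.
CL_new/CL_old = 1.134 + 0.67 + 0.15 = 1.954.
Since steady-state concentration ∝ 1/CL, the ratio is 1 / 1.954 = 0.51.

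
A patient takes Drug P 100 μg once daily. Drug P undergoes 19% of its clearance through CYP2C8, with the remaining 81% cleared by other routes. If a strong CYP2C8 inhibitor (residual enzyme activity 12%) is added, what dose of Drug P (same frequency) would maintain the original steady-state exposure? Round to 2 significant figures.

CYP2C8: 0.19 × 0.12 = 0.0228
Other: 0.81 (unchanged)
CL_new/CL_old = 0.0228 + 0.81 = 0.8328.
Css,avg = (dose rate)/CL, so holding Css fixed requires dose ∝ CL: 100 × 0.8328 = 83 μg.

83 μg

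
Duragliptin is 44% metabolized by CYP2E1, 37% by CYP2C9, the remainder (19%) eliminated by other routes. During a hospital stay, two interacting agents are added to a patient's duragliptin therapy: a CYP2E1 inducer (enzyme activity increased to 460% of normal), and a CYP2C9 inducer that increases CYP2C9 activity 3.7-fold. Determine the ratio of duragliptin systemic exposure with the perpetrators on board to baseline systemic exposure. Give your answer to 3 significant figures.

0.279

The CYP2E1 pathway (44% of clearance) is boosted to 4.6× activity: 0.44 × 4.6 = 2.024.
The CYP2C9 pathway (37% of clearance) rises to 3.7× activity: 0.37 × 3.7 = 1.369.
The remaining 19% of clearance is unaffected.
CL_new/CL_old = 2.024 + 1.369 + 0.19 = 3.583.
Systemic exposure ∝ 1/CL: fold-change = 1 / 3.583 = 0.279.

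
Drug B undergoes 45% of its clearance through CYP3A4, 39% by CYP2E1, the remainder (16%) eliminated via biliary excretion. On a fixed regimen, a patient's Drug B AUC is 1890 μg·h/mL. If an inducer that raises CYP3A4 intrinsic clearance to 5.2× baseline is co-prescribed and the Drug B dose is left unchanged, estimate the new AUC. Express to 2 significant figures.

CYP3A4: 0.45 × 5.2 = 2.34
CYP2E1: 0.39 (unchanged)
Other: 0.16 (unchanged)
CL_new/CL_old = 2.34 + 0.39 + 0.16 = 2.89.
New AUC = baseline ÷ relative clearance = 1890 / 2.89 = 6.5 × 10² μg·h/mL.

6.5 × 10² μg·h/mL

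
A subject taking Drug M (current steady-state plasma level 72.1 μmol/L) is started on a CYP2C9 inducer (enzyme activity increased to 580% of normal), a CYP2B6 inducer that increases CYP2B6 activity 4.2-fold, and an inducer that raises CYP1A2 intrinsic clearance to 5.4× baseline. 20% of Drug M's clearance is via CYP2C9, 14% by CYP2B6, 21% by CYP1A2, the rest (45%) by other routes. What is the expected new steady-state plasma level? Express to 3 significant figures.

21.6 μmol/L

The CYP2C9 pathway (20% of clearance) rises to 5.8× activity: 0.2 × 5.8 = 1.16.
The CYP2B6 pathway (14% of clearance) rises to 4.2× activity: 0.14 × 4.2 = 0.588.
The CYP1A2 pathway (21% of clearance) rises to 5.4× activity: 0.21 × 5.4 = 1.134.
Non-CYP routes (45%) are unchanged.
CL_new/CL_old = 1.16 + 0.588 + 1.134 + 0.45 = 3.332.
Dividing the baseline by the relative clearance: 72.1 / 3.332 = 21.6 μmol/L.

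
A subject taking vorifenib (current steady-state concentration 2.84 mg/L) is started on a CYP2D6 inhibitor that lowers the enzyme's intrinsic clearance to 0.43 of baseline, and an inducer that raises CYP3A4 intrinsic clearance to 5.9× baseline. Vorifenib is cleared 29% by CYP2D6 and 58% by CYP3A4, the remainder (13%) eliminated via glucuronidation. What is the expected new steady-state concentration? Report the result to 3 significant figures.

0.772 mg/L

The CYP2D6 pathway (29% of clearance) is reduced to 0.43× activity: 0.29 × 0.43 = 0.1247.
The CYP3A4 pathway (58% of clearance) is boosted to 5.9× activity: 0.58 × 5.9 = 3.422.
The remaining 13% of clearance is unaffected.
CL_new/CL_old = 0.1247 + 3.422 + 0.13 = 3.6767.
Dividing the baseline by the relative clearance: 2.84 / 3.6767 = 0.772 mg/L.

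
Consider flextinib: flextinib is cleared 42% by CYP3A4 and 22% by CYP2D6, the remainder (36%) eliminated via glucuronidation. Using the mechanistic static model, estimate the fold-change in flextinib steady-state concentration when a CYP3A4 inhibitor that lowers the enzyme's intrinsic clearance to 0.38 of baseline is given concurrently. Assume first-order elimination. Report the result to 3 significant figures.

CYP3A4: 0.42 × 0.38 = 0.1596
CYP2D6: 0.22 (unchanged)
Other: 0.36 (unchanged)
CL_new/CL_old = 0.1596 + 0.22 + 0.36 = 0.7396.
Steady-state concentration ratio = CL_old/CL_new = 1 / 0.7396 = 1.35.

1.35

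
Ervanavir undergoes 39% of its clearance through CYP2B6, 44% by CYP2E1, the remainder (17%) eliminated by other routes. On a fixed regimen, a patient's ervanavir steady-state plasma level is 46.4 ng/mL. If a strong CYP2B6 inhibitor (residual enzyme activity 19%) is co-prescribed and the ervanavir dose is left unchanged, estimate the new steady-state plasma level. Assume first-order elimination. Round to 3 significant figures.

The CYP2B6 pathway (39% of clearance) falls to 0.19× activity: 0.39 × 0.19 = 0.0741.
CYP2E1 (44%) and the residual 17% are unaffected.
New clearance relative to baseline: 0.0741 + 0.44 + 0.17 = 0.6841.
Steady-state plasma level ∝ 1/CL, so new value = 46.4 / 0.6841 = 67.8 ng/mL.

67.8 ng/mL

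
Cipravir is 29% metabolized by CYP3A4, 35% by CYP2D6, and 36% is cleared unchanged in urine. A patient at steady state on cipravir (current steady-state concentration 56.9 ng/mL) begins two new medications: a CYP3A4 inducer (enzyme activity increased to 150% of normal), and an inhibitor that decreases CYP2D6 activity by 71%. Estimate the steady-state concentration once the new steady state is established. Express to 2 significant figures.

63 ng/mL

The CYP3A4 pathway (29% of clearance) is boosted to 1.5× activity: 0.29 × 1.5 = 0.435.
The CYP2D6 pathway (35% of clearance) falls to 0.29× activity: 0.35 × 0.29 = 0.1015.
Non-CYP routes (36%) are unchanged.
New clearance relative to baseline: 0.435 + 0.1015 + 0.36 = 0.8965.
New steady-state concentration = 56.9 / 0.8965 = 63 ng/mL (concentration scales inversely with clearance).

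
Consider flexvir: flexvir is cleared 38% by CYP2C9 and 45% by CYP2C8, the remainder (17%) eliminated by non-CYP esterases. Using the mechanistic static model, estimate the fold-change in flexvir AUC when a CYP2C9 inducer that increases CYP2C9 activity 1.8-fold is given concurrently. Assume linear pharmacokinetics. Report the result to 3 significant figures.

0.767

The CYP2C9 pathway (38% of clearance) rises to 1.8× activity: 0.38 × 1.8 = 0.684.
CYP2C8 (45%) and the residual 17% are unaffected.
CL_new/CL_old = 0.684 + 0.45 + 0.17 = 1.304.
Since AUC ∝ 1/CL, the ratio is 1 / 1.304 = 0.767.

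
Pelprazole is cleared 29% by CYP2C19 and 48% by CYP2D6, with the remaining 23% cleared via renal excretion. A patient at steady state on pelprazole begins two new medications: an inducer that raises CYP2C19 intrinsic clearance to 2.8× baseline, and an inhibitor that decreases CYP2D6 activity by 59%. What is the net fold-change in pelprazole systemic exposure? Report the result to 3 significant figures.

The CYP2C19 pathway (29% of clearance) increases to 2.8× activity: 0.29 × 2.8 = 0.812.
The CYP2D6 pathway (48% of clearance) falls to 0.41× activity: 0.48 × 0.41 = 0.1968.
Non-CYP routes (23%) are unchanged.
CL_new/CL_old = 0.812 + 0.1968 + 0.23 = 1.2388.
Systemic exposure ∝ 1/CL: fold-change = 1 / 1.2388 = 0.807.

0.807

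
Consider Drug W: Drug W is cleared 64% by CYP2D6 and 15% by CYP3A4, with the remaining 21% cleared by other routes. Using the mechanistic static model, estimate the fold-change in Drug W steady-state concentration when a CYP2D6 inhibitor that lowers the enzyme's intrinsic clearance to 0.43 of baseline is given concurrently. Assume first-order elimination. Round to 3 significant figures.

1.57

The CYP2D6 pathway (64% of clearance) is reduced to 0.43× activity: 0.64 × 0.43 = 0.2752.
CYP3A4 (15%) and the residual 21% are unaffected.
Relative clearance = 0.2752 + 0.15 + 0.21 = 0.6352.
Steady-state concentration ratio = CL_old/CL_new = 1 / 0.6352 = 1.57.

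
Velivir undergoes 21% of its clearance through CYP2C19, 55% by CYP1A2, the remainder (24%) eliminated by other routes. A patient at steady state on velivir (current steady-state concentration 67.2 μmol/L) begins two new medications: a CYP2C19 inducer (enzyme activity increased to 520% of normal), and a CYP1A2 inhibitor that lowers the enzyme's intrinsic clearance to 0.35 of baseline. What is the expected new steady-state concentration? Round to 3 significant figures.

44.1 μmol/L

CYP2C19: 0.21 × 5.2 = 1.092
CYP1A2: 0.55 × 0.35 = 0.1925
Other: 0.24 (unchanged)
Relative clearance = 1.092 + 0.1925 + 0.24 = 1.5245.
Steady-state concentration ∝ 1/CL: new value = 67.2 / 1.5245 = 44.1 μmol/L.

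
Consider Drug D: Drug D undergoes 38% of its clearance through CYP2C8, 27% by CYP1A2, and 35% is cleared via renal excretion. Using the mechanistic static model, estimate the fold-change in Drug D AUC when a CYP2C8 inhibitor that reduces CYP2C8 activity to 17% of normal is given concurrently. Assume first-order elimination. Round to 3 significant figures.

1.46

The CYP2C8 pathway (38% of clearance) drops to 0.17× activity: 0.38 × 0.17 = 0.0646.
CYP1A2 (27%) and the residual 35% are unaffected.
CL_new/CL_old = 0.0646 + 0.27 + 0.35 = 0.6846.
AUC ratio = CL_old/CL_new = 1 / 0.6846 = 1.46.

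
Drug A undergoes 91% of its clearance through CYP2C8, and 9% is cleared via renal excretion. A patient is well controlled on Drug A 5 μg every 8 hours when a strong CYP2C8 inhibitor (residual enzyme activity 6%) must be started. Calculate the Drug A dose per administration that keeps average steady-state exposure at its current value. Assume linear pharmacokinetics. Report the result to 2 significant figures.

CYP2C8: 0.91 × 0.06 = 0.0546
Other: 0.09 (unchanged)
New clearance relative to baseline: 0.0546 + 0.09 = 0.1446.
Exposure is unchanged when dose changes in proportion to clearance. New dose = 5 μg × 0.1446 = 0.72 μg.

0.72 μg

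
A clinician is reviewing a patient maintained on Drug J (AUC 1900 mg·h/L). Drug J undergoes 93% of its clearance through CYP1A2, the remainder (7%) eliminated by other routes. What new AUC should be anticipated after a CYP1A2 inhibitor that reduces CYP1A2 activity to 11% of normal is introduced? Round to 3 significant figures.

1.10 × 10⁴ mg·h/L

CYP1A2: 0.93 × 0.11 = 0.1023
Other: 0.07 (unchanged)
New clearance relative to baseline: 0.1023 + 0.07 = 0.1723.
New AUC = baseline ÷ relative clearance = 1900 / 0.1723 = 1.10 × 10⁴ mg·h/L.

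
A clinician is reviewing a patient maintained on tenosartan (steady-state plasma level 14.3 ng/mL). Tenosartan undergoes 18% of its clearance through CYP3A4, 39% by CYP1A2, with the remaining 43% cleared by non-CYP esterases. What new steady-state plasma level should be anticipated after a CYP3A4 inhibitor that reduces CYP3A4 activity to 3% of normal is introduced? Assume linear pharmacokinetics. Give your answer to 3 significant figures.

CYP3A4: 0.18 × 0.03 = 0.0054
CYP1A2: 0.39 (unchanged)
Other: 0.43 (unchanged)
New clearance relative to baseline: 0.0054 + 0.39 + 0.43 = 0.8254.
Steady-state plasma level ∝ 1/CL, so new value = 14.3 / 0.8254 = 17.3 ng/mL.

17.3 ng/mL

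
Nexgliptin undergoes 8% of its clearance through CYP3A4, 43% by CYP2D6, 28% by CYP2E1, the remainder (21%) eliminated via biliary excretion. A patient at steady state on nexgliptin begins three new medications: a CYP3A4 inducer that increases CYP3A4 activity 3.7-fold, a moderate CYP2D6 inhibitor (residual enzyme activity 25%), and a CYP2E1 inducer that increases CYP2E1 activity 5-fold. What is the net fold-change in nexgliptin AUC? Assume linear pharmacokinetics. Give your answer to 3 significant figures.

The CYP3A4 pathway (8% of clearance) increases to 3.7× activity: 0.08 × 3.7 = 0.296.
The CYP2D6 pathway (43% of clearance) falls to 0.25× activity: 0.43 × 0.25 = 0.1075.
The CYP2E1 pathway (28% of clearance) rises to 5× activity: 0.28 × 5 = 1.4.
Non-CYP routes (21%) are unchanged.
New clearance relative to baseline: 0.296 + 0.1075 + 1.4 + 0.21 = 2.0135.
Because AUC varies inversely with clearance, the combined effect is 1 / 2.0135 = 0.497.

0.497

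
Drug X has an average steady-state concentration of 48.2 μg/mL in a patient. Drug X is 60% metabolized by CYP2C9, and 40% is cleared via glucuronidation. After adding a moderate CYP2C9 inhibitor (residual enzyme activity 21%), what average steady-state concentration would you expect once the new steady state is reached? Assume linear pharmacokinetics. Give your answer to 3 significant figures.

91.6 μg/mL

The CYP2C9 pathway (60% of clearance) is reduced to 0.21× activity: 0.6 × 0.21 = 0.126.
Non-CYP routes (40%) are unchanged.
Relative clearance = 0.126 + 0.4 = 0.526.
With dosing unchanged, average steady-state concentration scales as 1/CL: 48.2 / 0.526 = 91.6 μg/mL.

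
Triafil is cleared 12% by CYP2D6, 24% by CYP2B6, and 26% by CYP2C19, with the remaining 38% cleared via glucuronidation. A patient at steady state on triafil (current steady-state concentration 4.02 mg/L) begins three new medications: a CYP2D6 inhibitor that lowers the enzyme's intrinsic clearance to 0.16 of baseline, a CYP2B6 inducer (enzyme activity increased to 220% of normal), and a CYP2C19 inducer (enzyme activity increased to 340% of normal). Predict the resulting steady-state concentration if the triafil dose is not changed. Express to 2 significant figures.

The CYP2D6 pathway (12% of clearance) falls to 0.16× activity: 0.12 × 0.16 = 0.0192.
The CYP2B6 pathway (24% of clearance) increases to 2.2× activity: 0.24 × 2.2 = 0.528.
The CYP2C19 pathway (26% of clearance) rises to 3.4× activity: 0.26 × 3.4 = 0.884.
Non-CYP routes (38%) are unchanged.
New clearance relative to baseline: 0.0192 + 0.528 + 0.884 + 0.38 = 1.8112.
New steady-state concentration = 4.02 / 1.8112 = 2.2 mg/L (concentration scales inversely with clearance).

2.2 mg/L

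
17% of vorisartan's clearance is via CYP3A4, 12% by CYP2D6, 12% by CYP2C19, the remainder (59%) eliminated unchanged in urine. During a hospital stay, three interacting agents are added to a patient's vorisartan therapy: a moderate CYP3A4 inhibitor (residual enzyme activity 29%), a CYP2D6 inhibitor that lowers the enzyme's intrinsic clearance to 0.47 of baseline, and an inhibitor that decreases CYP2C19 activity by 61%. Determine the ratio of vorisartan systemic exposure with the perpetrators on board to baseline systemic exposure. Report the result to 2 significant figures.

CYP3A4: 0.17 × 0.29 = 0.0493
CYP2D6: 0.12 × 0.47 = 0.0564
CYP2C19: 0.12 × 0.39 = 0.0468
Other: 0.59 (unchanged)
New clearance relative to baseline: 0.0493 + 0.0564 + 0.0468 + 0.59 = 0.7425.
Because systemic exposure varies inversely with clearance, the combined effect is 1 / 0.7425 = 1.3.

1.3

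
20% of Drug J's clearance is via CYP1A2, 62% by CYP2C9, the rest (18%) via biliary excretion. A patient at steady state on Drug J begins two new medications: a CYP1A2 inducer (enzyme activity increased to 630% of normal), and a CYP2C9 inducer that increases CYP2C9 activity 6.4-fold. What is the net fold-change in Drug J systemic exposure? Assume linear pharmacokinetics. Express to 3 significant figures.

0.185

The CYP1A2 pathway (20% of clearance) rises to 6.3× activity: 0.2 × 6.3 = 1.26.
The CYP2C9 pathway (62% of clearance) rises to 6.4× activity: 0.62 × 6.4 = 3.968.
The remaining 18% of clearance is unaffected.
Relative clearance = 1.26 + 3.968 + 0.18 = 5.408.
Because systemic exposure varies inversely with clearance, the combined effect is 1 / 5.408 = 0.185.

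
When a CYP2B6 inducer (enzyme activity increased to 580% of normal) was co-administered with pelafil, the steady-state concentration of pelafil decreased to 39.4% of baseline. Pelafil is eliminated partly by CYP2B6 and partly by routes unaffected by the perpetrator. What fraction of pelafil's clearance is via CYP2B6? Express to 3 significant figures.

Let x = fm,CYP2B6. Because steady-state concentration ∝ 1/CL, relative clearance rose to 1/0.394 = 2.538.
Setting x·5.8 + (1 − x) = 2.538 and solving: x = (2.538 − 1)/(5.8 − 1) = 0.320.

0.320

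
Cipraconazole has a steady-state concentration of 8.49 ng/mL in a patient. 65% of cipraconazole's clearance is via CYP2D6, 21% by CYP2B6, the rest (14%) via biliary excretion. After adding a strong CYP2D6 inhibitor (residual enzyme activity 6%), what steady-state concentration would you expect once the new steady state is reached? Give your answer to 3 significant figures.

21.8 ng/mL

CYP2D6: 0.65 × 0.06 = 0.039
CYP2B6: 0.21 (unchanged)
Other: 0.14 (unchanged)
New clearance relative to baseline: 0.039 + 0.21 + 0.14 = 0.389.
With dosing unchanged, steady-state concentration scales as 1/CL: 8.49 / 0.389 = 21.8 ng/mL.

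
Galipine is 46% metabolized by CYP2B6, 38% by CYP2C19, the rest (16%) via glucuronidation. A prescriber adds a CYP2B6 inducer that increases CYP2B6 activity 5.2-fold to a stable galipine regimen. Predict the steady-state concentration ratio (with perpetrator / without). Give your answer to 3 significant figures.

The CYP2B6 pathway (46% of clearance) increases to 5.2× activity: 0.46 × 5.2 = 2.392.
CYP2C19 (38%) and the residual 16% are unaffected.
CL_new/CL_old = 2.392 + 0.38 + 0.16 = 2.932.
Steady-state concentration ratio = CL_old/CL_new = 1 / 2.932 = 0.341.

0.341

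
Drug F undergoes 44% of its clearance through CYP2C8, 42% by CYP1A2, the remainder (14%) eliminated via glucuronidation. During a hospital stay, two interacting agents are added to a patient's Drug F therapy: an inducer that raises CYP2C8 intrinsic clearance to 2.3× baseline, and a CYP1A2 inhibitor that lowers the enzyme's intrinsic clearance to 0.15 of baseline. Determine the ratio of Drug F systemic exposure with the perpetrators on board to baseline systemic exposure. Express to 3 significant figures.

CYP2C8: 0.44 × 2.3 = 1.012
CYP1A2: 0.42 × 0.15 = 0.063
Other: 0.14 (unchanged)
CL_new/CL_old = 1.012 + 0.063 + 0.14 = 1.215.
Because systemic exposure varies inversely with clearance, the combined effect is 1 / 1.215 = 0.823.

0.823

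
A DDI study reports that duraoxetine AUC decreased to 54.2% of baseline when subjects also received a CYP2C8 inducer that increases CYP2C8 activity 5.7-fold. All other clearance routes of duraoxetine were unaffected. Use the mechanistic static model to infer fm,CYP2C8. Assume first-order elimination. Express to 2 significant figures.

0.18

Call the CYP2C8 fraction fm. After the interaction, CL_new/CL_old = fm × 5.7 + (1 − fm).
AUC ratio = 1 / (new CL fraction), so new CL fraction = 1 / 0.542 = 1.845.
fm × 5.7 + 1 − fm = 1.845  ⇒  fm × (5.7 − 1) = 0.845  ⇒  fm = 0.18.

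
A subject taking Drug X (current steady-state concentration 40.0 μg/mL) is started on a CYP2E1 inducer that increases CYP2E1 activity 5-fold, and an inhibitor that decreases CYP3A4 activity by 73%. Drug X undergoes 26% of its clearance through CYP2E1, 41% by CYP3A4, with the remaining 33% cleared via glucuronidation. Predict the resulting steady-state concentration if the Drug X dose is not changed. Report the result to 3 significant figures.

The CYP2E1 pathway (26% of clearance) rises to 5× activity: 0.26 × 5 = 1.3.
The CYP3A4 pathway (41% of clearance) falls to 0.27× activity: 0.41 × 0.27 = 0.1107.
Non-CYP routes (33%) are unchanged.
CL_new/CL_old = 1.3 + 0.1107 + 0.33 = 1.7407.
New steady-state concentration = 40.0 / 1.7407 = 23.0 μg/mL (concentration scales inversely with clearance).

23.0 μg/mL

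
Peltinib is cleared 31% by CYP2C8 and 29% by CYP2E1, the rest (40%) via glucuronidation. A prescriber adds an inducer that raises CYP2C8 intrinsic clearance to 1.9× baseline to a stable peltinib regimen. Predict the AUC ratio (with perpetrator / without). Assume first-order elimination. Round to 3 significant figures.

0.782

CYP2C8: 0.31 × 1.9 = 0.589
CYP2E1: 0.29 (unchanged)
Other: 0.4 (unchanged)
New clearance relative to baseline: 0.589 + 0.29 + 0.4 = 1.279.
AUC ratio = CL_old/CL_new = 1 / 1.279 = 0.782.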